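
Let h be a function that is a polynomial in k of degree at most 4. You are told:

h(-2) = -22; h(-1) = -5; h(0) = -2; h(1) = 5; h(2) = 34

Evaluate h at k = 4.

First differences: 17, 3, 7, 29. Second differences: -14, 4, 22. Third differences: 18, 18.
Level-3 differences are constant, so h has degree 3.
Fitting a degree-3 polynomial gives h(k) = 3k³ + 2k² + 2k - 2.
Then h(4) = 230.

230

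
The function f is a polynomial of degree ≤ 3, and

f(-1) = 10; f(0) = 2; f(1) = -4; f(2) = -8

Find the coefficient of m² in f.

1

First differences: -8, -6, -4. Second differences: 2, 2.
Level-2 differences are constant, so f has degree 2.
Fitting a degree-2 polynomial gives f(m) = m² - 7m + 2.
The coefficient of m² is 1.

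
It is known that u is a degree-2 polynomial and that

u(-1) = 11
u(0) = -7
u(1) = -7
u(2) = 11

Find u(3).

47

First differences: -18, 0, 18. Second differences: 18, 18.
Level-2 differences are constant, so u has degree 2.
Extending the table by one column gives the next first difference 36, so u(3) = 11 + 36 = 47.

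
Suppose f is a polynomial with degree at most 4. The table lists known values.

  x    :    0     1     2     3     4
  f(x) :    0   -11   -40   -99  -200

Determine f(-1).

Write f(x) = ax^4 + bx³ + cx² + dx + e; the 5 given values yield a linear system in the 5 coefficients.
Solving, the leading coefficient vanishes, and f(x) = -2x³ - 3x² - 6x.
Then f(-1) = 5.

5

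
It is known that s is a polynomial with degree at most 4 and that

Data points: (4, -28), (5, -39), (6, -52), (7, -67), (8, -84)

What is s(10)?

First differences: -11, -13, -15, -17. Second differences: -2, -2, -2.
Level-2 differences are constant, so s has degree 2.
Fitting a degree-2 polynomial gives s(m) = -m² - 2m - 4.
Then s(10) = -124.

-124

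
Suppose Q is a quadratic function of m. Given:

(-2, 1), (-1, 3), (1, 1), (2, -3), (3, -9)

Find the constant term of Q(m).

3

Write Q(m) = am² + bm + c; the 5 given values yield a linear system in the 3 coefficients.
Solving, Q(m) = -m² - m + 3.
The constant term is Q(0) = 3.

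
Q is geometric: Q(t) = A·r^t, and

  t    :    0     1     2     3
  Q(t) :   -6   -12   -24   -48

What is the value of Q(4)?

Consecutive ratio: -12/(-6) = 2, and -24/(-12) = 2, so r = 2.
Then A·2^0 = -6 gives A = -6, and Q(t) = -6·2^t.
Q(4) = -6·2^4 = -96.

-96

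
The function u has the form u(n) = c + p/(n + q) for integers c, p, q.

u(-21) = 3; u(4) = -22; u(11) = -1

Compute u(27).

1

(u(n) − c)(n + q) = p for each data point; the three points give a linear system in c and q, then p follows.
Solving: c = 2, q = -3, p = -24, so u(n) = 2 − 24/(n − 3).
Then u(27) = 2 − 24/24 = 1.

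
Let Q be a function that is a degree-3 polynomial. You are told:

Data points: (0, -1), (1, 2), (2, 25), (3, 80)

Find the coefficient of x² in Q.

4

Write Q(x) = ax³ + bx² + cx + d; the 4 given values yield a linear system in the 4 coefficients.
Solving, Q(x) = 2x³ + 4x² - 3x - 1.
The coefficient of x² is 4.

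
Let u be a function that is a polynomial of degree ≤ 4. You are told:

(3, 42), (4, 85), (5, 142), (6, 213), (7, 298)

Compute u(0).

-3

Write u(t) = at^4 + bt³ + ct² + dt + e; the 5 given values yield a linear system in the 5 coefficients.
Solving, the top 2 coefficients vanish, and u(t) = 7t² - 6t - 3.
Then u(0) = -3.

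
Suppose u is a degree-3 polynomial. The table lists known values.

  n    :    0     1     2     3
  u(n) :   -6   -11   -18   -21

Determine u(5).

Write u(n) = an³ + bn² + cn + d; the 4 given values yield a linear system in the 4 coefficients.
Solving, u(n) = n³ - 4n² - 2n - 6.
Then u(5) = 9.

9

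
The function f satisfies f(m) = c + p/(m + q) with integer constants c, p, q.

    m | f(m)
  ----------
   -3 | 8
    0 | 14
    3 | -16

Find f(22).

(f(m) − c)(m + q) = p for each data point; the three points give a linear system in c and q, then p follows.
Solving: c = 4, q = -2, p = -20, so f(m) = 4 − 20/(m − 2).
Then f(22) = 4 − 20/20 = 3.

3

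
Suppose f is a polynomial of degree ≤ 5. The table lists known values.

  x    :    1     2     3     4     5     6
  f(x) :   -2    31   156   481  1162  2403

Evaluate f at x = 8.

7621

First differences: 33, 125, 325, 681, 1241. Second differences: 92, 200, 356, 560. Third differences: 108, 156, 204. Fourth differences: 48, 48.
Level-4 differences are constant, so f has degree 4.
Fitting a degree-4 polynomial gives f(x) = 2x^4 - 2x³ + 8x² - 7x - 3.
Then f(8) = 7621.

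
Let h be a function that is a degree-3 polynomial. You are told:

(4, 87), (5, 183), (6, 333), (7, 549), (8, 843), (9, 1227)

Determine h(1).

Write h(k) = ak³ + bk² + ck + d; the 6 given values yield a linear system in the 4 coefficients.
Solving, h(k) = 2k³ - 3k² + k + 3.
Then h(1) = 3.

3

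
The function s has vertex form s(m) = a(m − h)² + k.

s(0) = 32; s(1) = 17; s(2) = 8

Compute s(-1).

First differences -15, -9; second difference 6 = 2a, so a = 3.
Expanding, the m-coefficient is −2ah = -6h; matching it to the data gives h = 3, and then k = 5.
So s(m) = 3(m − 3)² + 5.
s(-1) = 3·(-4)² + 5 = 53.

53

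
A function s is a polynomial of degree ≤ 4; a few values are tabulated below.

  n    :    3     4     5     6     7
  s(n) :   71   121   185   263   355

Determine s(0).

First differences: 50, 64, 78, 92. Second differences: 14, 14, 14.
Level-2 differences are constant, so s has degree 2.
Fitting a degree-2 polynomial gives s(n) = 7n² + n + 5.
Then s(0) = 5.

5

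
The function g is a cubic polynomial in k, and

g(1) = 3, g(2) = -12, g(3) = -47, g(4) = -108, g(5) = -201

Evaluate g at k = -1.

-3

First differences: -15, -35, -61, -93. Second differences: -20, -26, -32. Third differences: -6, -6.
Level-3 differences are constant, so g has degree 3.
Fitting a degree-3 polynomial gives g(k) = -k³ - 4k² + 4k + 4.
Then g(-1) = -3.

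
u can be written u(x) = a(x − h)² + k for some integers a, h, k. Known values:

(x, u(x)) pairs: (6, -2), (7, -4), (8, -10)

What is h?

First differences -2, -6; second difference -4 = 2a, so a = -2.
Expanding, the x-coefficient is −2ah = 4h; matching it to the data gives h = 6, and then k = -2.
So u(x) = -2(x − 6)² − 2.
Hence h = 6.

6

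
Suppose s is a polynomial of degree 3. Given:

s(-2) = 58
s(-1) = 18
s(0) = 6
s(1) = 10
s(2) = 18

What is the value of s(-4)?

270

First differences: -40, -12, 4, 8. Second differences: 28, 16, 4. Third differences: -12, -12.
Level-3 differences are constant, so s has degree 3.
Fitting a degree-3 polynomial gives s(k) = -2k³ + 8k² - 2k + 6.
Then s(-4) = 270.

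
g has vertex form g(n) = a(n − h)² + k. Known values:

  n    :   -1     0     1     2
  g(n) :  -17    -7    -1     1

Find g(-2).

First differences 10, 6, 2; second difference -4 = 2a, so a = -2.
Expanding, the n-coefficient is −2ah = 4h; matching it to the data gives h = 2, and then k = 1.
So g(n) = -2(n − 2)² + 1.
g(-2) = -2·(-4)² + 1 = -31.

-31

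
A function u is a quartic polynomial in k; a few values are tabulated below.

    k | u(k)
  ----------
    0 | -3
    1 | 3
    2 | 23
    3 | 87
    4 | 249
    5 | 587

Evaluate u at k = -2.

Write u(k) = ak^4 + bk³ + ck² + dk + e; the 6 given values yield a linear system in the 5 coefficients.
Solving, u(k) = k^4 - k³ + 3k² + 3k - 3.
Then u(-2) = 27.

27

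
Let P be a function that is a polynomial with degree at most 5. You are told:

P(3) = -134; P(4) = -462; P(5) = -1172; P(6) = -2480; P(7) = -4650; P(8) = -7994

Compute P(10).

First differences: -328, -710, -1308, -2170, -3344. Second differences: -382, -598, -862, -1174. Third differences: -216, -264, -312. Fourth differences: -48, -48.
Level-4 differences are constant, so P has degree 4.
Fitting a degree-4 polynomial gives P(t) = -2t^4 + 3t² + t - 2.
Then P(10) = -19692.

-19692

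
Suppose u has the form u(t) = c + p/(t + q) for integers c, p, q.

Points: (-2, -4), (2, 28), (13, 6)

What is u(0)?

-20

(u(t) − c)(t + q) = p for each data point; the three points give a linear system in c and q, then p follows.
Solving: c = 4, q = -1, p = 24, so u(t) = 4 + 24/(t − 1).
Then u(0) = 4 + 24/(-1) = -20.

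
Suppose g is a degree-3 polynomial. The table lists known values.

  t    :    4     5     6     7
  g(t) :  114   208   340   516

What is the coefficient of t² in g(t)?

4

Write g(t) = at³ + bt² + ct + d; the 4 given values yield a linear system in the 4 coefficients.
Solving, g(t) = t³ + 4t² - 3t - 2.
The coefficient of t² is 4.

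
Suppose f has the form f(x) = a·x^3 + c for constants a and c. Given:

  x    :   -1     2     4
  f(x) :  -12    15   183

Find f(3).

From f(-1) = -12 and f(2) = 15: -1a + c = -12 and 8a + c = 15.
Subtracting: 9a = 27, so a = 3; then c = -12 − 3·(-1) = -9.
So f(x) = 3x³ − 9, and f(3) = 72.

72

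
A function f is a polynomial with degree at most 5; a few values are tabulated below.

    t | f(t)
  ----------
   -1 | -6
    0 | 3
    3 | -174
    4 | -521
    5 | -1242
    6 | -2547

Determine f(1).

Write f(t) = at^5 + bt^4 + ct³ + dt² + et + p; the 6 given values yield a linear system in the 6 coefficients.
Solving, the leading coefficient vanishes, and f(t) = -2t^4 + t³ - 5t² + t + 3.
Then f(1) = -2.

-2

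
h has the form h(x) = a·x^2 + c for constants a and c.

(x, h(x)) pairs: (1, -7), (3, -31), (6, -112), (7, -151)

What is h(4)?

-52

From h(1) = -7 and h(3) = -31: 1a + c = -7 and 9a + c = -31.
Subtracting: 8a = -24, so a = -3; then c = -7 − (-3)·1 = -4.
So h(x) = -3x² − 4, and h(4) = -52.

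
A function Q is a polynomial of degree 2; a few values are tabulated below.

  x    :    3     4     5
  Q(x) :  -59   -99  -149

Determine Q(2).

-29

Write Q(x) = ax² + bx + c; the 3 given values yield a linear system in the 3 coefficients.
Solving, Q(x) = -5x² - 5x + 1.
Then Q(2) = -29.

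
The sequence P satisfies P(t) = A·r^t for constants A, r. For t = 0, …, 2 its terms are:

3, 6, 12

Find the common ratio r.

2

Consecutive ratio: 6/3 = 2, and 12/6 = 2, so r = 2.
Then A·2^0 = 3 gives A = 3, and P(t) = 3·2^t.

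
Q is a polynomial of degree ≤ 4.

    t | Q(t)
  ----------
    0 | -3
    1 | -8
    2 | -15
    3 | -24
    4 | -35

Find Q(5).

-48

Write Q(t) = at^4 + bt³ + ct² + dt + e; the 5 given values yield a linear system in the 5 coefficients.
Solving, the top 2 coefficients vanish, and Q(t) = -t² - 4t - 3.
Then Q(5) = -48.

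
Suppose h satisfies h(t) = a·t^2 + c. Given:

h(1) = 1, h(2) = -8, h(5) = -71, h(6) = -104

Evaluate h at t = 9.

-239

From h(1) = 1 and h(2) = -8: 1a + c = 1 and 4a + c = -8.
Subtracting: 3a = -9, so a = -3; then c = 1 − (-3)·1 = 4.
So h(t) = -3t² + 4, and h(9) = -239.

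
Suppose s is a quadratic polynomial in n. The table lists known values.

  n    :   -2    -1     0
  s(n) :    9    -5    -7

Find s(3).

59

Write s(n) = an² + bn + c; the 3 given values yield a linear system in the 3 coefficients.
Solving, s(n) = 6n² + 4n - 7.
Then s(3) = 59.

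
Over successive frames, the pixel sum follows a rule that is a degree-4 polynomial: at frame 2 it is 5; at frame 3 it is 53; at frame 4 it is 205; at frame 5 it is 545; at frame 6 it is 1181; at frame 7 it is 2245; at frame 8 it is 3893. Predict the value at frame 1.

1

Write the value at x as g(x).
First differences: 48, 152, 340, 636, 1064, 1648. Second differences: 104, 188, 296, 428, 584. Third differences: 84, 108, 132, 156. Fourth differences: 24, 24, 24.
Level-4 differences are constant, so g has degree 4.
Fitting a degree-4 polynomial gives g(x) = x^4 - 3x² - 2x + 5.
Then g(1) = 1.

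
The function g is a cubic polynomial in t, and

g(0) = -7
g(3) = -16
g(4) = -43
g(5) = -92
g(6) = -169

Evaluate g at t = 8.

-431

Write g(t) = at³ + bt² + ct + d; the 5 given values yield a linear system in the 4 coefficients.
Solving, g(t) = -t³ + t² + 3t - 7.
Then g(8) = -431.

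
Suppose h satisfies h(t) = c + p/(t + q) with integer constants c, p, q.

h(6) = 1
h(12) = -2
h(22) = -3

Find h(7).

(h(t) − c)(t + q) = p for each data point; the three points give a linear system in c and q, then p follows.
Solving: c = -4, q = -2, p = 20, so h(t) = -4 + 20/(t − 2).
Then h(7) = -4 + 20/5 = 0.

0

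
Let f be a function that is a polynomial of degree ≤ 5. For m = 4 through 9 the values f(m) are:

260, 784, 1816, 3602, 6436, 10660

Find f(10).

16664

First differences: 524, 1032, 1786, 2834, 4224. Second differences: 508, 754, 1048, 1390. Third differences: 246, 294, 342. Fourth differences: 48, 48.
Level-4 differences are constant, so f has degree 4.
Extending the table by one column gives the next first difference 6004, so f(10) = 10660 + 6004 = 16664.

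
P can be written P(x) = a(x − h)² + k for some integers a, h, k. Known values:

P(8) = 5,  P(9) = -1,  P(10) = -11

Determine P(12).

-43

First differences -6, -10; second difference -4 = 2a, so a = -2.
Expanding, the x-coefficient is −2ah = 4h; matching it to the data gives h = 7, and then k = 7.
So P(x) = -2(x − 7)² + 7.
P(12) = -2·5² + 7 = -43.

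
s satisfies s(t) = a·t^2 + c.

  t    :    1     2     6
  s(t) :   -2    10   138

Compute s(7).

From s(1) = -2 and s(2) = 10: 1a + c = -2 and 4a + c = 10.
Subtracting: 3a = 12, so a = 4; then c = -2 − 4·1 = -6.
So s(t) = 4t² − 6, and s(7) = 190.

190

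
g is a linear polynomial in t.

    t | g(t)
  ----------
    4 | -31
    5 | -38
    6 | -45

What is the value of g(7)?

-52

First differences: -7, -7.
Level-1 differences are constant, so g has degree 1.
Fitting a degree-1 polynomial gives g(t) = -7t - 3.
Then g(7) = -52.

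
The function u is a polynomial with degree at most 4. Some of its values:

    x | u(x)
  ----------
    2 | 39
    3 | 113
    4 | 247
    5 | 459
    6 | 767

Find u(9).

First differences: 74, 134, 212, 308. Second differences: 60, 78, 96. Third differences: 18, 18.
Level-3 differences are constant, so u has degree 3.
Fitting a degree-3 polynomial gives u(x) = 3x³ + 3x² + 2x - 1.
Then u(9) = 2447.

2447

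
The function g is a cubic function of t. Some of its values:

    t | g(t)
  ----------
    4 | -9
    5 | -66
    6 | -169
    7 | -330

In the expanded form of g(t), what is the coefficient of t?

Write g(t) = at³ + bt² + ct + d; the 4 given values yield a linear system in the 4 coefficients.
Solving, g(t) = -2t³ + 7t² + 2t - 1.
The coefficient of t is 2.

2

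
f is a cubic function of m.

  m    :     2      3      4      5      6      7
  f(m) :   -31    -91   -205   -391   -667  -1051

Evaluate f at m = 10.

Write f(m) = am³ + bm² + cm + d; the 6 given values yield a linear system in the 4 coefficients.
Solving, f(m) = -3m³ - 3m - 1.
Then f(10) = -3031.

-3031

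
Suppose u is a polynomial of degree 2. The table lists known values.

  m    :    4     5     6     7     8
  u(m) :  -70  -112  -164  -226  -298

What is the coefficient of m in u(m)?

3

First differences: -42, -52, -62, -72. Second differences: -10, -10, -10.
Level-2 differences are constant, so u has degree 2.
Fitting a degree-2 polynomial gives u(m) = -5m² + 3m - 2.
The coefficient of m is 3.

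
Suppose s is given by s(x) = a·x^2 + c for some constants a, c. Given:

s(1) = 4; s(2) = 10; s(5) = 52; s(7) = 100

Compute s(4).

From s(1) = 4 and s(2) = 10: 1a + c = 4 and 4a + c = 10.
Subtracting: 3a = 6, so a = 2; then c = 4 − 2·1 = 2.
So s(x) = 2x² + 2, and s(4) = 34.

34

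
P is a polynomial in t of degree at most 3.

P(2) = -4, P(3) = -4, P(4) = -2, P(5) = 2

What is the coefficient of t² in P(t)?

First differences: 0, 2, 4. Second differences: 2, 2.
Level-2 differences are constant, so P has degree 2.
Fitting a degree-2 polynomial gives P(t) = t² - 5t + 2.
The coefficient of t² is 1.

1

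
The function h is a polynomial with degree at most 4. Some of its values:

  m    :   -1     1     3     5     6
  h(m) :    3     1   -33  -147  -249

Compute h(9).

Write h(m) = am^4 + bm³ + cm² + dm + e; the 5 given values yield a linear system in the 5 coefficients.
Solving, the leading coefficient vanishes, and h(m) = -m³ - m² + 3.
Then h(9) = -807.

-807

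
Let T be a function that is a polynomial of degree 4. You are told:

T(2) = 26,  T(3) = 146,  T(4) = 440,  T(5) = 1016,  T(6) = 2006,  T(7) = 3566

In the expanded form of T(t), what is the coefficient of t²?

-4

Write T(t) = at^4 + bt³ + ct² + dt + e; the 6 given values yield a linear system in the 5 coefficients.
Solving, T(t) = t^4 + 4t³ - 4t² - t - 4.
The coefficient of t² is -4.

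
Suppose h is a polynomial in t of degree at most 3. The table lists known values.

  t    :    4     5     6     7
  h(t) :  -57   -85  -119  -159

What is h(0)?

Write h(t) = at³ + bt² + ct + d; the 4 given values yield a linear system in the 4 coefficients.
Solving, the leading coefficient vanishes, and h(t) = -3t² - t - 5.
The constant term is h(0) = -5.

-5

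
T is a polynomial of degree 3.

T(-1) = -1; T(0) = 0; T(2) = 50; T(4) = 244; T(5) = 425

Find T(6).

Write T(k) = ak³ + bk² + ck + d; the 5 given values yield a linear system in the 4 coefficients.
Solving, T(k) = 2k³ + 6k² + 5k.
Then T(6) = 678.

678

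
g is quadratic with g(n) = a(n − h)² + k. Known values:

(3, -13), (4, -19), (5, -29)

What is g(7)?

First differences -6, -10; second difference -4 = 2a, so a = -2.
Expanding, the n-coefficient is −2ah = 4h; matching it to the data gives h = 2, and then k = -11.
So g(n) = -2(n − 2)² − 11.
g(7) = -2·5² − 11 = -61.

-61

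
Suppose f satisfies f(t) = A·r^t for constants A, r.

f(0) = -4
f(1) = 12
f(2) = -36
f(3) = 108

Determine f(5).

972

Consecutive ratio: 12/(-4) = -3, and -36/12 = -3, so r = -3.
Then A·(-3)^0 = -4 gives A = -4, and f(t) = -4·(-3)^t.
f(5) = -4·(-3)^5 = 972.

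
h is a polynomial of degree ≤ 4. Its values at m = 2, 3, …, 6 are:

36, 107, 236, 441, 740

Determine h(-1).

First differences: 71, 129, 205, 299. Second differences: 58, 76, 94. Third differences: 18, 18.
Level-3 differences are constant, so h has degree 3.
Fitting a degree-3 polynomial gives h(m) = 3m³ + 2m² + 4m - 4.
Then h(-1) = -9.

-9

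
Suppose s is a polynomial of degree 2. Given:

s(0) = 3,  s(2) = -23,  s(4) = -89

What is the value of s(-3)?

Write s(m) = am² + bm + c; the 3 given values yield a linear system in the 3 coefficients.
Solving, s(m) = -5m² - 3m + 3.
Then s(-3) = -33.

-33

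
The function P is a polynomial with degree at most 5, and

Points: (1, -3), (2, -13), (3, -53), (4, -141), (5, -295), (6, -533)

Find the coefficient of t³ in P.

-3

First differences: -10, -40, -88, -154, -238. Second differences: -30, -48, -66, -84. Third differences: -18, -18, -18.
Level-3 differences are constant, so P has degree 3.
Fitting a degree-3 polynomial gives P(t) = -3t³ + 3t² + 2t - 5.
The coefficient of t³ is -3.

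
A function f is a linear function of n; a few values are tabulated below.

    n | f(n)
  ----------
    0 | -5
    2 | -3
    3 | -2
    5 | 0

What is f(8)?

3

Write f(n) = an + b; the 4 given values yield a linear system in the 2 coefficients.
Solving, f(n) = n - 5.
Then f(8) = 3.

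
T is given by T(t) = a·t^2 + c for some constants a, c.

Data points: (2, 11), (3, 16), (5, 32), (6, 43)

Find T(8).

71

From T(2) = 11 and T(3) = 16: 4a + c = 11 and 9a + c = 16.
Subtracting: 5a = 5, so a = 1; then c = 11 − 1·4 = 7.
So T(t) = 1t² + 7, and T(8) = 71.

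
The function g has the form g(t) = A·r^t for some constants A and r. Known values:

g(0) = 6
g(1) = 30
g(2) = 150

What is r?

5

Consecutive ratio: 30/6 = 5, and 150/30 = 5, so r = 5.
Then A·5^0 = 6 gives A = 6, and g(t) = 6·5^t.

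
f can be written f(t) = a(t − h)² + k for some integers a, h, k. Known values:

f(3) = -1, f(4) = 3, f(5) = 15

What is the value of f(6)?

First differences 4, 12; second difference 8 = 2a, so a = 4.
Expanding, the t-coefficient is −2ah = -8h; matching it to the data gives h = 3, and then k = -1.
So f(t) = 4(t − 3)² − 1.
f(6) = 4·3² − 1 = 35.

35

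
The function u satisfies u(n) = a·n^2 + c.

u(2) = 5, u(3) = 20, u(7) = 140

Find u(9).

From u(2) = 5 and u(3) = 20: 4a + c = 5 and 9a + c = 20.
Subtracting: 5a = 15, so a = 3; then c = 5 − 3·4 = -7.
So u(n) = 3n² − 7, and u(9) = 236.

236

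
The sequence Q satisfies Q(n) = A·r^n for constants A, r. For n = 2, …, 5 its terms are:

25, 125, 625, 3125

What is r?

Consecutive ratio: 125/25 = 5, and 625/125 = 5, so r = 5.
Then A·5^2 = 25 gives A = 1, and Q(n) = 1·5^n.

5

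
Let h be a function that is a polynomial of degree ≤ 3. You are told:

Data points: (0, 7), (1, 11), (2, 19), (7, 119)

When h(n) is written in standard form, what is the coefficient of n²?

Write h(n) = an³ + bn² + cn + d; the 4 given values yield a linear system in the 4 coefficients.
Solving, the leading coefficient vanishes, and h(n) = 2n² + 2n + 7.
The coefficient of n² is 2.

2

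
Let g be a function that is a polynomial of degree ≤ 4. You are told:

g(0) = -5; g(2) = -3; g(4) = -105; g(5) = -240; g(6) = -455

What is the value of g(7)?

Write g(t) = at^4 + bt³ + ct² + dt + e; the 5 given values yield a linear system in the 5 coefficients.
Solving, the leading coefficient vanishes, and g(t) = -3t³ + 5t² + 3t - 5.
Then g(7) = -768.

-768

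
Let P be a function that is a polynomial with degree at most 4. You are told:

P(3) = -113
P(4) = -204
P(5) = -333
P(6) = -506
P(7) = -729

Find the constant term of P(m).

First differences: -91, -129, -173, -223. Second differences: -38, -44, -50. Third differences: -6, -6.
Level-3 differences are constant, so P has degree 3.
Fitting a degree-3 polynomial gives P(m) = -m³ - 7m² - 5m - 8.
The constant term is P(0) = -8.

-8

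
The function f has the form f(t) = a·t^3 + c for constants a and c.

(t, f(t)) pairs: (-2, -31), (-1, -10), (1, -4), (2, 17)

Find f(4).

185

From f(-2) = -31 and f(-1) = -10: -8a + c = -31 and -1a + c = -10.
Subtracting: 7a = 21, so a = 3; then c = -31 − 3·(-8) = -7.
So f(t) = 3t³ − 7, and f(4) = 185.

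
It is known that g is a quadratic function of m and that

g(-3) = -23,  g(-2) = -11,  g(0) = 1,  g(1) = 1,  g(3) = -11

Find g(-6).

Write g(m) = am² + bm + c; the 5 given values yield a linear system in the 3 coefficients.
Solving, g(m) = -2m² + 2m + 1.
Then g(-6) = -83.

-83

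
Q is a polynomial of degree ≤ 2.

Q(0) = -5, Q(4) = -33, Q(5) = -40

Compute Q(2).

Write Q(t) = at² + bt + c; the 3 given values yield a linear system in the 3 coefficients.
Solving, the leading coefficient vanishes, and Q(t) = -7t - 5.
Then Q(2) = -19.

-19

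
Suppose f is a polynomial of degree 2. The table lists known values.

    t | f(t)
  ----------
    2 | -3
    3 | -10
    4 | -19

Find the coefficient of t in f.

-2

Write f(t) = at² + bt + c; the 3 given values yield a linear system in the 3 coefficients.
Solving, f(t) = -t² - 2t + 5.
The coefficient of t is -2.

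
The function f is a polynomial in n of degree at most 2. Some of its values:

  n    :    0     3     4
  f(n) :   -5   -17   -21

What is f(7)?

-33

Write f(n) = an² + bn + c; the 3 given values yield a linear system in the 3 coefficients.
Solving, the leading coefficient vanishes, and f(n) = -4n - 5.
Then f(7) = -33.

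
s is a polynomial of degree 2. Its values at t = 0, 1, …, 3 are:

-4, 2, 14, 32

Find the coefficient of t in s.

3

First differences: 6, 12, 18. Second differences: 6, 6.
Level-2 differences are constant, so s has degree 2.
Fitting a degree-2 polynomial gives s(t) = 3t² + 3t - 4.
The coefficient of t is 3.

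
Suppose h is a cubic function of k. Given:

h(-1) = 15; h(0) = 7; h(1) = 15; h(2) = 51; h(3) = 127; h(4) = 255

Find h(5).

First differences: -8, 8, 36, 76, 128. Second differences: 16, 28, 40, 52. Third differences: 12, 12, 12.
Level-3 differences are constant, so h has degree 3.
Extending the table by one column gives the next first difference 192, so h(5) = 255 + 192 = 447.

447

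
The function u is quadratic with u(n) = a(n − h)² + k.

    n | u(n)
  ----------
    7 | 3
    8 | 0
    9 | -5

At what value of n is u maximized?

First differences -3, -5; second difference -2 = 2a, so a = -1.
Expanding, the n-coefficient is −2ah = 2h; matching it to the data gives h = 6, and then k = 4.
So u(n) = -1(n − 6)² + 4.
Hence h = 6.

6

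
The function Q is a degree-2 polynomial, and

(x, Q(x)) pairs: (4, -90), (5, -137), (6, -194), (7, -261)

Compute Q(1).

-9

First differences: -47, -57, -67. Second differences: -10, -10.
Level-2 differences are constant, so Q has degree 2.
Fitting a degree-2 polynomial gives Q(x) = -5x² - 2x - 2.
Then Q(1) = -9.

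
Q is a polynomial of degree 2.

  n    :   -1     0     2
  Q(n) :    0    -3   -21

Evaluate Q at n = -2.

-1

Write Q(n) = an² + bn + c; the 3 given values yield a linear system in the 3 coefficients.
Solving, Q(n) = -2n² - 5n - 3.
Then Q(-2) = -1.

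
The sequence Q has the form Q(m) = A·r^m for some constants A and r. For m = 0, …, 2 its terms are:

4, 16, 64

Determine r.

Consecutive ratio: 16/4 = 4, and 64/16 = 4, so r = 4.
Then A·4^0 = 4 gives A = 4, and Q(m) = 4·4^m.

4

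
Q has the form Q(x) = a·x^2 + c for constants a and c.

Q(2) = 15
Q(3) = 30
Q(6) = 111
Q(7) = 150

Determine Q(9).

246

From Q(2) = 15 and Q(3) = 30: 4a + c = 15 and 9a + c = 30.
Subtracting: 5a = 15, so a = 3; then c = 15 − 3·4 = 3.
So Q(x) = 3x² + 3, and Q(9) = 246.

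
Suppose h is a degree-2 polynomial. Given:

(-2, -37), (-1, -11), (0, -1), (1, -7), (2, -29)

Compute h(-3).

-79

First differences: 26, 10, -6, -22. Second differences: -16, -16, -16.
Level-2 differences are constant, so h has degree 2.
Fitting a degree-2 polynomial gives h(x) = -8x² + 2x - 1.
Then h(-3) = -79.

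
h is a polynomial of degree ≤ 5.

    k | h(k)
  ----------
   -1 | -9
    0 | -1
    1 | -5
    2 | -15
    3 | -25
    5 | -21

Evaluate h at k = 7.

55

Write h(k) = ak^5 + bk^4 + ck³ + dk² + ek + p; the 6 given values yield a linear system in the 6 coefficients.
Solving, the top 2 coefficients vanish, and h(k) = k³ - 6k² + k - 1.
Then h(7) = 55.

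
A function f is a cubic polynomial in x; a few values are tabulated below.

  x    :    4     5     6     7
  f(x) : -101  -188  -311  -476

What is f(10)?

Write f(x) = ax³ + bx² + cx + d; the 4 given values yield a linear system in the 4 coefficients.
Solving, f(x) = -x³ - 3x² + x + 7.
Then f(10) = -1283.

-1283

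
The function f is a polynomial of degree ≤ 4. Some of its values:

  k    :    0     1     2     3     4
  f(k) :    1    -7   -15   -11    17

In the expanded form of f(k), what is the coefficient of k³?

First differences: -8, -8, 4, 28. Second differences: 0, 12, 24. Third differences: 12, 12.
Level-3 differences are constant, so f has degree 3.
Fitting a degree-3 polynomial gives f(k) = 2k³ - 6k² - 4k + 1.
The coefficient of k³ is 2.

2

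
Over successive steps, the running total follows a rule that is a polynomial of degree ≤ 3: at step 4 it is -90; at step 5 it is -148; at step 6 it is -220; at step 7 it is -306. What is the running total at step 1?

0

Write the value at x as u(x).
First differences: -58, -72, -86. Second differences: -14, -14.
Level-2 differences are constant, so u has degree 2.
Fitting a degree-2 polynomial gives u(x) = -7x² + 5x + 2.
Then u(1) = 0.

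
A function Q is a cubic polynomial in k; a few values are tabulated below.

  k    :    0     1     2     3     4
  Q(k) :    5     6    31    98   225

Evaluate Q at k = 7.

1146

Write Q(k) = ak³ + bk² + ck + d; the 5 given values yield a linear system in the 4 coefficients.
Solving, Q(k) = 3k³ + 3k² - 5k + 5.
Then Q(7) = 1146.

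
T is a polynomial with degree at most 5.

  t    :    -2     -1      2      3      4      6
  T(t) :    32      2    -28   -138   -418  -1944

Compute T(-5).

Write T(t) = at^5 + bt^4 + ct³ + dt² + et + p; the 6 given values yield a linear system in the 6 coefficients.
Solving, the leading coefficient vanishes, and T(t) = -t^4 - 4t³ + 6t² + t - 6.
Then T(-5) = 14.

14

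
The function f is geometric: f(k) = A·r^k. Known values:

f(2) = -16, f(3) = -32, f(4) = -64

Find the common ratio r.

Consecutive ratio: -32/(-16) = 2, and -64/(-32) = 2, so r = 2.
Then A·2^2 = -16 gives A = -4, and f(k) = -4·2^k.

2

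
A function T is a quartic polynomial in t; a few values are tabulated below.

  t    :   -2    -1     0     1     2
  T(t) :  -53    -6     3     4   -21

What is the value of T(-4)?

-621

Write T(t) = at^4 + bt³ + ct² + dt + e; the 5 given values yield a linear system in the 5 coefficients.
Solving, T(t) = -2t^4 + t³ - 2t² + 4t + 3.
Then T(-4) = -621.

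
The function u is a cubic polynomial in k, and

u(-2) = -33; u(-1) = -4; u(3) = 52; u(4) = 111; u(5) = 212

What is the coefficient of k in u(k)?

Write u(k) = ak³ + bk² + ck + d; the 5 given values yield a linear system in the 4 coefficients.
Solving, u(k) = 2k³ - 3k² + 6k + 7.
The coefficient of k is 6.

6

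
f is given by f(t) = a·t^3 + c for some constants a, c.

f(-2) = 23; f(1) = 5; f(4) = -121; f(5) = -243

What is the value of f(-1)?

From f(-2) = 23 and f(1) = 5: -8a + c = 23 and 1a + c = 5.
Subtracting: 9a = -18, so a = -2; then c = 23 − (-2)·(-8) = 7.
So f(t) = -2t³ + 7, and f(-1) = 9.

9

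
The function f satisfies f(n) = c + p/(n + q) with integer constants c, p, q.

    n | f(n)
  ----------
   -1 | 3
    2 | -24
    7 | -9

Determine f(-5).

-3

(f(n) − c)(n + q) = p for each data point; the three points give a linear system in c and q, then p follows.
Solving: c = -6, q = -1, p = -18, so f(n) = -6 − 18/(n − 1).
Then f(-5) = -6 − 18/(-6) = -3.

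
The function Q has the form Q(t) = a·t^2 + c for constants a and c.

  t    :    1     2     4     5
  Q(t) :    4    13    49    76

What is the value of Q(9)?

From Q(1) = 4 and Q(2) = 13: 1a + c = 4 and 4a + c = 13.
Subtracting: 3a = 9, so a = 3; then c = 4 − 3·1 = 1.
So Q(t) = 3t² + 1, and Q(9) = 244.

244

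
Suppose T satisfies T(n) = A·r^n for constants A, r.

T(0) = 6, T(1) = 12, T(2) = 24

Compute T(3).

48

Consecutive ratio: 12/6 = 2, and 24/12 = 2, so r = 2.
Then A·2^0 = 6 gives A = 6, and T(n) = 6·2^n.
T(3) = 6·2^3 = 48.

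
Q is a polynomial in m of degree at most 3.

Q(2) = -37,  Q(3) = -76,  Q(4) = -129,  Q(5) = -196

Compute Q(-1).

-4

First differences: -39, -53, -67. Second differences: -14, -14.
Level-2 differences are constant, so Q has degree 2.
Fitting a degree-2 polynomial gives Q(m) = -7m² - 4m - 1.
Then Q(-1) = -4.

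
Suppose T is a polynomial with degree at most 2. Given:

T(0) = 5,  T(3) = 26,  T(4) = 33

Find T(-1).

-2

Write T(x) = ax² + bx + c; the 3 given values yield a linear system in the 3 coefficients.
Solving, the leading coefficient vanishes, and T(x) = 7x + 5.
Then T(-1) = -2.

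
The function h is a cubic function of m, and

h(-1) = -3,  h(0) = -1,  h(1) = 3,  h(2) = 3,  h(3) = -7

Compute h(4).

-33

Write h(m) = am³ + bm² + cm + d; the 5 given values yield a linear system in the 4 coefficients.
Solving, h(m) = -m³ + m² + 4m - 1.
Then h(4) = -33.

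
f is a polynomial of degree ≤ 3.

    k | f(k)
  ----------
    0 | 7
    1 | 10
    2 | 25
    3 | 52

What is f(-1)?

Write f(k) = ak³ + bk² + ck + d; the 4 given values yield a linear system in the 4 coefficients.
Solving, the leading coefficient vanishes, and f(k) = 6k² - 3k + 7.
Then f(-1) = 16.

16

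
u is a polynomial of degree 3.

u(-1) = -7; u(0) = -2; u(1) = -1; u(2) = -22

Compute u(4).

Write u(m) = am³ + bm² + cm + d; the 4 given values yield a linear system in the 4 coefficients.
Solving, u(m) = -3m³ - 2m² + 6m - 2.
Then u(4) = -202.

-202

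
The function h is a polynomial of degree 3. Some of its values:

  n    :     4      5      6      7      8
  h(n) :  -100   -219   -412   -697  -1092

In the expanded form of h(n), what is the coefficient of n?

First differences: -119, -193, -285, -395. Second differences: -74, -92, -110. Third differences: -18, -18.
Level-3 differences are constant, so h has degree 3.
Fitting a degree-3 polynomial gives h(n) = -3n³ + 8n² - 8n - 4.
The coefficient of n is -8.

-8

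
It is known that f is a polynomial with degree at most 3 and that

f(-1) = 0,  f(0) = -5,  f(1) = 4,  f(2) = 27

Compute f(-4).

99

First differences: -5, 9, 23. Second differences: 14, 14.
Level-2 differences are constant, so f has degree 2.
Fitting a degree-2 polynomial gives f(x) = 7x² + 2x - 5.
Then f(-4) = 99.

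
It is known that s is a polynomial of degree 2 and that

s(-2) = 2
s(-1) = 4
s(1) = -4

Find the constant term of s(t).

2

Write s(t) = at² + bt + c; the 3 given values yield a linear system in the 3 coefficients.
Solving, s(t) = -2t² - 4t + 2.
The constant term is s(0) = 2.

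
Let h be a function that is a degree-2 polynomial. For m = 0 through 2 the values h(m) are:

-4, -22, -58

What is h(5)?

Write h(m) = am² + bm + c; the 3 given values yield a linear system in the 3 coefficients.
Solving, h(m) = -9m² - 9m - 4.
Then h(5) = -274.

-274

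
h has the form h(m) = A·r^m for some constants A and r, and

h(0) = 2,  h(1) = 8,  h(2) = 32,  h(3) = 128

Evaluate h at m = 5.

2048

Consecutive ratio: 8/2 = 4, and 32/8 = 4, so r = 4.
Then A·4^0 = 2 gives A = 2, and h(m) = 2·4^m.
h(5) = 2·4^5 = 2048.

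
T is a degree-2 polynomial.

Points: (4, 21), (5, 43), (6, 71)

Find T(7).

Write T(n) = an² + bn + c; the 3 given values yield a linear system in the 3 coefficients.
Solving, T(n) = 3n² - 5n - 7.
Then T(7) = 105.

105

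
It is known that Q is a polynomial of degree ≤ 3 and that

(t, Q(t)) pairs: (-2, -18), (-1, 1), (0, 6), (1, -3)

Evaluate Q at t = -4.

-98

Write Q(t) = at³ + bt² + ct + d; the 4 given values yield a linear system in the 4 coefficients.
Solving, the leading coefficient vanishes, and Q(t) = -7t² - 2t + 6.
Then Q(-4) = -98.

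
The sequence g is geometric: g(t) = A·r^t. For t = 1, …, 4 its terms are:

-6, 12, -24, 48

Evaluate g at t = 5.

Consecutive ratio: 12/(-6) = -2, and -24/12 = -2, so r = -2.
Then A·(-2)^1 = -6 gives A = 3, and g(t) = 3·(-2)^t.
g(5) = 3·(-2)^5 = -96.

-96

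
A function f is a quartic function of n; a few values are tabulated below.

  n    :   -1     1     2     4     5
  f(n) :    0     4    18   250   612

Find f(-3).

Write f(n) = an^4 + bn³ + cn² + dn + e; the 5 given values yield a linear system in the 5 coefficients.
Solving, f(n) = n^4 - n² + 2n + 2.
Then f(-3) = 68.

68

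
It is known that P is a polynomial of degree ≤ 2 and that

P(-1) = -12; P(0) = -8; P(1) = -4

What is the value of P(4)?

8

First differences: 4, 4.
Level-1 differences are constant, so P has degree 1.
Fitting a degree-1 polynomial gives P(k) = 4k - 8.
Then P(4) = 8.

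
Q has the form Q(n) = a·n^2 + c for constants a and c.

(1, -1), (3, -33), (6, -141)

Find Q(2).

-13

From Q(1) = -1 and Q(3) = -33: 1a + c = -1 and 9a + c = -33.
Subtracting: 8a = -32, so a = -4; then c = -1 − (-4)·1 = 3.
So Q(n) = -4n² + 3, and Q(2) = -13.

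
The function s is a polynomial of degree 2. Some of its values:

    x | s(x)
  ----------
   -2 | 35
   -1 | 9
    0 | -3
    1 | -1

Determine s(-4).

First differences: -26, -12, 2. Second differences: 14, 14.
Level-2 differences are constant, so s has degree 2.
Fitting a degree-2 polynomial gives s(x) = 7x² - 5x - 3.
Then s(-4) = 129.

129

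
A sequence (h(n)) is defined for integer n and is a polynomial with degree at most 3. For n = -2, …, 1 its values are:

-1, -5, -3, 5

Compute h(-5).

47

Write h(n) = an³ + bn² + cn + d; the 4 given values yield a linear system in the 4 coefficients.
Solving, the leading coefficient vanishes, and h(n) = 3n² + 5n - 3.
Then h(-5) = 47.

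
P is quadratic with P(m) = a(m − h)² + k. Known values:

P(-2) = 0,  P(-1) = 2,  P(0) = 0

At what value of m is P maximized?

First differences 2, -2; second difference -4 = 2a, so a = -2.
Expanding, the m-coefficient is −2ah = 4h; matching it to the data gives h = -1, and then k = 2.
So P(m) = -2(m + 1)² + 2.
Hence h = -1.

-1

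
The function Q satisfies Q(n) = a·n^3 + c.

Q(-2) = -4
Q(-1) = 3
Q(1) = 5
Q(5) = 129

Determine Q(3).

From Q(-2) = -4 and Q(-1) = 3: -8a + c = -4 and -1a + c = 3.
Subtracting: 7a = 7, so a = 1; then c = -4 − 1·(-8) = 4.
So Q(n) = 1n³ + 4, and Q(3) = 31.

31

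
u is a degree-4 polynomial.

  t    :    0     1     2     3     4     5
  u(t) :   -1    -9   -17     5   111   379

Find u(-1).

1

First differences: -8, -8, 22, 106, 268. Second differences: 0, 30, 84, 162. Third differences: 30, 54, 78. Fourth differences: 24, 24.
Level-4 differences are constant, so u has degree 4.
Fitting a degree-4 polynomial gives u(t) = t^4 - t³ - 4t² - 4t - 1.
Then u(-1) = 1.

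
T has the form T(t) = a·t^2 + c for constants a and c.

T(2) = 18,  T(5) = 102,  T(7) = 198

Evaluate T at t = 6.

146

From T(2) = 18 and T(5) = 102: 4a + c = 18 and 25a + c = 102.
Subtracting: 21a = 84, so a = 4; then c = 18 − 4·4 = 2.
So T(t) = 4t² + 2, and T(6) = 146.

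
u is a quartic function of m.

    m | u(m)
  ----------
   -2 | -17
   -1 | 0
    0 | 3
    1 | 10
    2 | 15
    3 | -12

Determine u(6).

Write u(m) = am^4 + bm³ + cm² + dm + e; the 6 given values yield a linear system in the 5 coefficients.
Solving, u(m) = -m^4 + m³ + 3m² + 4m + 3.
Then u(6) = -945.

-945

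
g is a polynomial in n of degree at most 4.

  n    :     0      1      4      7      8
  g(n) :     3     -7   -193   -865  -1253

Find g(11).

-3077

Write g(n) = an^4 + bn³ + cn² + dn + e; the 5 given values yield a linear system in the 5 coefficients.
Solving, the leading coefficient vanishes, and g(n) = -2n³ - 3n² - 5n + 3.
Then g(11) = -3077.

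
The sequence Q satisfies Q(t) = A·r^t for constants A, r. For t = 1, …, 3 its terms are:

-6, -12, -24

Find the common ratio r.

2

Consecutive ratio: -12/(-6) = 2, and -24/(-12) = 2, so r = 2.
Then A·2^1 = -6 gives A = -3, and Q(t) = -3·2^t.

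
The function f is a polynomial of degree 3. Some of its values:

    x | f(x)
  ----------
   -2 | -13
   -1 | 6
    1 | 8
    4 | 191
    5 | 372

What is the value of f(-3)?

-68

Write f(x) = ax³ + bx² + cx + d; the 5 given values yield a linear system in the 4 coefficients.
Solving, f(x) = 3x³ - 2x + 7.
Then f(-3) = -68.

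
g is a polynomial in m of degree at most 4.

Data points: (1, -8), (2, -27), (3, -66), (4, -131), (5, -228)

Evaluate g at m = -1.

First differences: -19, -39, -65, -97. Second differences: -20, -26, -32. Third differences: -6, -6.
Level-3 differences are constant, so g has degree 3.
Fitting a degree-3 polynomial gives g(m) = -m³ - 4m² - 3.
Then g(-1) = -6.

-6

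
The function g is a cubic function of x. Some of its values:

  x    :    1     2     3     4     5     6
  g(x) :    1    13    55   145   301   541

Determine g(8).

First differences: 12, 42, 90, 156, 240. Second differences: 30, 48, 66, 84. Third differences: 18, 18, 18.
Level-3 differences are constant, so g has degree 3.
Fitting a degree-3 polynomial gives g(x) = 3x³ - 3x² + 1.
Then g(8) = 1345.

1345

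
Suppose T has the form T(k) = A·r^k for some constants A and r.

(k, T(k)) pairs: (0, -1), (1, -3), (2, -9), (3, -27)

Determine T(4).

Consecutive ratio: -3/(-1) = 3, and -9/(-3) = 3, so r = 3.
Then A·3^0 = -1 gives A = -1, and T(k) = -1·3^k.
T(4) = -1·3^4 = -81.

-81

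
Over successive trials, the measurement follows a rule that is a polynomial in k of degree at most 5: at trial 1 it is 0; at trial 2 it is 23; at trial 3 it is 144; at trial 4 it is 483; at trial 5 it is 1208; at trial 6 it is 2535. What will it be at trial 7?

Write the value at k as u(k).
First differences: 23, 121, 339, 725, 1327. Second differences: 98, 218, 386, 602. Third differences: 120, 168, 216. Fourth differences: 48, 48.
Level-4 differences are constant, so u has degree 4.
Fitting a degree-4 polynomial gives u(k) = 2k^4 - k² - 4k + 3.
Then u(7) = 4728.

4728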